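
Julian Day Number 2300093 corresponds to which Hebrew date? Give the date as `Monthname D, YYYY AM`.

The Gregorian equivalent of JDN 2300093 is 4 May 1585.
In the Hebrew calendar that day is Iyar 5, 5345 AM.

Iyar 5, 5345 AM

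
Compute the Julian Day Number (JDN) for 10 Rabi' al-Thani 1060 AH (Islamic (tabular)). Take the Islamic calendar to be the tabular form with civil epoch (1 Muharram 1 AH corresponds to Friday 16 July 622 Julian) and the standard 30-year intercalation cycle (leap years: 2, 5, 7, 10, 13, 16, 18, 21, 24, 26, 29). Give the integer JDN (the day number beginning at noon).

In the Gregorian calendar the same day is 12 April 1650.
JDN 2299161 is 15 October 1582 CE (Gregorian); the target day is +24651 days from there, so JDN = 2323812.

2323812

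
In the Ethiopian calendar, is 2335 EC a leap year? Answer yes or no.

2335 mod 4 = 3; in the Ethiopian calendar a year is leap when year mod 4 = 3, so it is a leap year.

yes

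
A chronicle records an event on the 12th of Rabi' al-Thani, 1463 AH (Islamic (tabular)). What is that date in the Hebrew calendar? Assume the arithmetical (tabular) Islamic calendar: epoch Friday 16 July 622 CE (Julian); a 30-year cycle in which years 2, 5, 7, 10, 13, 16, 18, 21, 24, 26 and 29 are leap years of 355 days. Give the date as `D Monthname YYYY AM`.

13 Nisan 5801 AM

The source date corresponds to 14 April 2041 in the Gregorian calendar (JDN 2466624).
That day falls on 13 Nisan 5801 AM in the Hebrew calendar.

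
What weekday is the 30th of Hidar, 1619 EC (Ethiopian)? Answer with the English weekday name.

In the Gregorian calendar this is 6 December 1626 (JDN 2315284).
Since JDN mod 7 = 6 (0 = Monday), the day is Sunday.

Sunday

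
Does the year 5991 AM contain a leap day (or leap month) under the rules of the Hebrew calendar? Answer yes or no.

Hebrew year 5991 is year 6 of its 19-year Metonic cycle; leap years are at positions 3, 6, 8, 11, 14, 17, 19, so it is a leap year (13 months).

yes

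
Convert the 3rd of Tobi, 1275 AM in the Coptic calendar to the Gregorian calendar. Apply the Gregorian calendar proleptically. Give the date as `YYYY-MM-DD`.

1559-01-08

Julian Day Number of the source date = 2290480.
Converting JDN 2290480 to the Gregorian calendar gives 8 January 1559 CE.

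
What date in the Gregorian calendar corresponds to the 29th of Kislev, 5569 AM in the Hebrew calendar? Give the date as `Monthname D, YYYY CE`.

December 18, 1808 CE

Both dates share Julian Day Number 2381770; in the Gregorian calendar that is 18 December 1808 CE.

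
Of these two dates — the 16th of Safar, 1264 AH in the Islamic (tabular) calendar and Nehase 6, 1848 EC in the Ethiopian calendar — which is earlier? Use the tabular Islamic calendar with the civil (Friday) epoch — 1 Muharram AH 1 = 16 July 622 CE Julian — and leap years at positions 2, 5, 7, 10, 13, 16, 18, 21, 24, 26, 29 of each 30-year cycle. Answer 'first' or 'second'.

first

Converting both to JDN: 2396050 vs 2399173; the smaller is the first.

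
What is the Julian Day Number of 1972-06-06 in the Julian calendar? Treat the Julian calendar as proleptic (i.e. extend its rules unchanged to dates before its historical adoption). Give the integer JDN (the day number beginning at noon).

In the Gregorian calendar the same day is 19 June 1972.
JDN 2400001 is 17 November 1858 CE (Gregorian), MJD 0; the target day is +41487 days from there, so JDN = 2441488.

2441488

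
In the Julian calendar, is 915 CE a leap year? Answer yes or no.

no

915 mod 4 = 3, so it is a common year in the Julian calendar.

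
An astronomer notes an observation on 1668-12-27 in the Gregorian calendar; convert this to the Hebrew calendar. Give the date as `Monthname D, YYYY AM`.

Both dates share Julian Day Number 2330646; in the Hebrew calendar that is 23 Tevet 5429 AM.

Tevet 23, 5429 AM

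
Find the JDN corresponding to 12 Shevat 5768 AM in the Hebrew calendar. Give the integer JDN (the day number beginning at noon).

Equivalently 19 January 2008 (Gregorian).
JDN 2299161 is 15 October 1582 CE (Gregorian); the target day is +155324 days from there, so JDN = 2454485.

2454485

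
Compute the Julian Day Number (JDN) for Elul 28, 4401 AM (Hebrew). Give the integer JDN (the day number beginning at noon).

1955435

In the proleptic Gregorian calendar the same day is 12 September 641.
JDN 2400001 is 17 November 1858 CE (Gregorian), MJD 0; the target day is −444566 days from there, so JDN = 1955435.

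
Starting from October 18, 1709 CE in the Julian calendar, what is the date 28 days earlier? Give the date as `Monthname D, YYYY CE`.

September 20, 1709 CE

JDN of October 18, 1709 CE = 2345561.
2345561 − 28 = 2345533.
JDN 2345533 in the Julian calendar is September 20, 1709 CE.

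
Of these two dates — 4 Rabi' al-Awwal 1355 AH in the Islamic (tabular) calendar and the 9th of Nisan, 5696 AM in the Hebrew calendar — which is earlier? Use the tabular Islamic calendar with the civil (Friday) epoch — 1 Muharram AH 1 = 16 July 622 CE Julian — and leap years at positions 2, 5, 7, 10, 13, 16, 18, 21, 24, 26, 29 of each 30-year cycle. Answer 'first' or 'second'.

second

The two dates have Julian Day Numbers 2428314 and 2428260 respectively.
Since 2428260 < 2428314, the second date comes first.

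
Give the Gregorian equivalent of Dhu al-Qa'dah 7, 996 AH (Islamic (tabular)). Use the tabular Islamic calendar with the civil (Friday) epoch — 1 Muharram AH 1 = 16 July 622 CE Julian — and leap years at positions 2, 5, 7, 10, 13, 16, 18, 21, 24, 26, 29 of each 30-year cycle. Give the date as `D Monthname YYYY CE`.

28 September 1588 CE

Both dates share Julian Day Number 2301336; in the Gregorian calendar that is 28 September 1588 CE.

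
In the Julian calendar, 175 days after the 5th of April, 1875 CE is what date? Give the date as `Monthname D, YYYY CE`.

Counting 175 days forward from JDN 2405996 reaches JDN 2406171, which is September 27, 1875 CE.

September 27, 1875 CE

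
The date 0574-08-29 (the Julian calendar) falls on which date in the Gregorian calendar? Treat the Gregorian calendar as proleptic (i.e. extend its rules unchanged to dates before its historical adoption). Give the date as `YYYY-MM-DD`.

For dates in this range the Gregorian date is 2 days ahead of the Julian.
29 August 574 Julian + 2 days → 31 August 574 Gregorian.

0574-08-31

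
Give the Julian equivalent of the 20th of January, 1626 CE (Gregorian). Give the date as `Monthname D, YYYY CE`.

January 10, 1626 CE

The Julian–Gregorian offset here is 10 days (Julian trailing).
20 January 1626 Gregorian − 10 days → 10 January 1626 Julian.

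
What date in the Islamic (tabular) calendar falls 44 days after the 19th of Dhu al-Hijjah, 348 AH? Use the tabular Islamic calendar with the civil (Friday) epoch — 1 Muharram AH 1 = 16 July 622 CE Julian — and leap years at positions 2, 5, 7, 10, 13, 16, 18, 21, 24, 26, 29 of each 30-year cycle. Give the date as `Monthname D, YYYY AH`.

Safar 3, 349 AH

JDN of the 19th of Dhu al-Hijjah, 348 AH = 2071748.
2071748 + 44 = 2071792.
JDN 2071792 in the tabular Islamic calendar is Safar 3, 349 AH.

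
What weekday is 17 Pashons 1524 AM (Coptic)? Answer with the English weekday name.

Tuesday

In the Gregorian calendar this is 24 May 1808 (JDN 2381562).
2381562 ≡ 1 (mod 7); counting from Monday = 0 gives Tuesday.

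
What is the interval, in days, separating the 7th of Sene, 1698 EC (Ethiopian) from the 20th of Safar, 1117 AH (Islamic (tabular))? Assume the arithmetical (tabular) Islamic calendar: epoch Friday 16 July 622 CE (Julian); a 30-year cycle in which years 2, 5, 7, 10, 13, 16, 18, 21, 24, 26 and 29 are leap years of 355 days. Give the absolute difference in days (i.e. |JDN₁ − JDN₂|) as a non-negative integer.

JDN of the first date = 2344326.
JDN of the second date = 2343962.
|2343962 − 2344326| = 364.

364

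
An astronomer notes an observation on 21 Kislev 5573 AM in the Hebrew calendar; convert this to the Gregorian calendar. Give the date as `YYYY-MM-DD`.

Both dates share Julian Day Number 2383208; in the Gregorian calendar that is 25 November 1812 CE.

1812-11-25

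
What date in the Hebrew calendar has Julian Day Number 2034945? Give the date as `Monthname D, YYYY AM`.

Sivan 12, 4619 AM

JDN 2034945 is 22 May 859 in the proleptic Gregorian calendar.
In the Hebrew calendar that day is Sivan 12, 4619 AM.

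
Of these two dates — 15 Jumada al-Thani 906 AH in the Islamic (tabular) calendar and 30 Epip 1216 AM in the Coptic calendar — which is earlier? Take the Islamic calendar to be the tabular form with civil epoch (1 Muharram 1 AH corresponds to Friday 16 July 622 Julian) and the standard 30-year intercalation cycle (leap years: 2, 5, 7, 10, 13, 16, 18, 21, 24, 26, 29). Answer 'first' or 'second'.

second

First date → JDN 2269304; second date → JDN 2269138.
JDN 2269138 < JDN 2269304, so the second date is earlier.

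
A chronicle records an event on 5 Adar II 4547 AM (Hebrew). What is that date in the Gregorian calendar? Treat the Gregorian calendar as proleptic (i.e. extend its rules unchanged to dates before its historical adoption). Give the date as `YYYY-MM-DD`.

0787-03-03

Both dates share Julian Day Number 2008567; in the Gregorian calendar that is 3 March 787 CE.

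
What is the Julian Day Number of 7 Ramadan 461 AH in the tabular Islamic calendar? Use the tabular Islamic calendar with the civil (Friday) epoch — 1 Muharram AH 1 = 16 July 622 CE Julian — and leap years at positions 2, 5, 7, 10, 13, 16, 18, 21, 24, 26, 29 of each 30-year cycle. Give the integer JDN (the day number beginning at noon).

In the proleptic Gregorian calendar the same day is 6 July 1069.
JDN 2299161 is 15 October 1582 CE (Gregorian); the target day is −187470 days from there, so JDN = 2111691.

2111691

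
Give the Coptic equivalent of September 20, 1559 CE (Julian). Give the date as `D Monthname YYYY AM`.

Both dates share Julian Day Number 2290745; in the Coptic calendar that is 22 Thout 1276 AM.

22 Thout 1276 AM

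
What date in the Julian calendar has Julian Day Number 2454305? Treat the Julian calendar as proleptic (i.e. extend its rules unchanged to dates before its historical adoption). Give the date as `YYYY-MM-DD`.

2007-07-10

JDN 2454305 is 23 July 2007 in the Gregorian calendar.
In the Julian calendar that day is 2007-07-10.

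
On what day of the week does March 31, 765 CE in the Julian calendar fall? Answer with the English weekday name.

Sunday

Equivalently 4 April 765 Gregorian, JDN 2000564.
Since JDN mod 7 = 6 (0 = Monday), the day is Sunday.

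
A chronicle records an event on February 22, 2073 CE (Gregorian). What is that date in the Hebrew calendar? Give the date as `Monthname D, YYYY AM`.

Adar I 15, 5833 AM

Both dates share Julian Day Number 2478261; in the Hebrew calendar that is 15 Adar I 5833 AM.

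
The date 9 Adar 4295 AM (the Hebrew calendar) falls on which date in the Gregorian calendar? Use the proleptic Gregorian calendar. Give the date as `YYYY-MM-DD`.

Both dates share Julian Day Number 1916524; in the Gregorian calendar that is 1 March 535 CE.

0535-03-01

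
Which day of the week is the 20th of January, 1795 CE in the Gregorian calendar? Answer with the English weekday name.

JDN 2376690 mod 7 = 1, and JDN 0 was a Monday, so this is a Tuesday.

Tuesday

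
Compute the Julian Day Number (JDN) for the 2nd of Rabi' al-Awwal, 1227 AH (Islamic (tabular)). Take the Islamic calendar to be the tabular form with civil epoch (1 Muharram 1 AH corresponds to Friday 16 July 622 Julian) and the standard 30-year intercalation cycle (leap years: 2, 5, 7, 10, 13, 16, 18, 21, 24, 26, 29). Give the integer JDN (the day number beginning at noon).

In the Gregorian calendar the same day is 16 March 1812.
JDN 2451545 is 1 January 2000 CE (Gregorian); the target day is −68591 days from there, so JDN = 2382954.

2382954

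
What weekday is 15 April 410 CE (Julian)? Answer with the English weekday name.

Friday

Equivalently 16 April 410 Gregorian, JDN 1870915.
Since JDN mod 7 = 4 (0 = Monday), the day is Friday.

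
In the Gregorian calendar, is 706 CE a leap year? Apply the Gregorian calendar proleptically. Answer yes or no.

706 is not divisible by 4, so it is a common year.

no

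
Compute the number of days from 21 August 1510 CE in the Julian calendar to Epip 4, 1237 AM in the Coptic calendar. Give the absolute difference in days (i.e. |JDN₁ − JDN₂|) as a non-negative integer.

First date → JDN 2272818; second date → JDN 2276782.
The interval is |2272818 − 2276782| = 3964 days.

3964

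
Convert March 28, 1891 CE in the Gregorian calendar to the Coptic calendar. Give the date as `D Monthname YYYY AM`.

20 Paremhat 1607 AM

Both dates share Julian Day Number 2411820; in the Coptic calendar that is 20 Paremhat 1607 AM.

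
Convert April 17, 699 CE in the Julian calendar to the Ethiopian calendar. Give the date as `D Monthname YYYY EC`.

22 Miyazya 691 EC

Julian Day Number of the source date = 1976474.
Converting JDN 1976474 to the Ethiopian calendar gives 22 Miyazya 691 EC.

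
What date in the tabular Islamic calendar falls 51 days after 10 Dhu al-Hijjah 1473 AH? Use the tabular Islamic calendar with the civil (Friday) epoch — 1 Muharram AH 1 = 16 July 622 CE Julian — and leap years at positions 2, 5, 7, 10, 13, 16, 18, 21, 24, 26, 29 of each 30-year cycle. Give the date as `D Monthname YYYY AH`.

2 Safar 1474 AH

Counting 51 days forward from JDN 2470402 reaches JDN 2470453, which is 2 Safar 1474 AH.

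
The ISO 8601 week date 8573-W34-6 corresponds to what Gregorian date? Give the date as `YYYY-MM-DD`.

ISO week 1 of 8573 is the week containing the first Thursday of 8573.
Week 34, day 6 (Saturday) lands on 8573-08-28.

8573-08-28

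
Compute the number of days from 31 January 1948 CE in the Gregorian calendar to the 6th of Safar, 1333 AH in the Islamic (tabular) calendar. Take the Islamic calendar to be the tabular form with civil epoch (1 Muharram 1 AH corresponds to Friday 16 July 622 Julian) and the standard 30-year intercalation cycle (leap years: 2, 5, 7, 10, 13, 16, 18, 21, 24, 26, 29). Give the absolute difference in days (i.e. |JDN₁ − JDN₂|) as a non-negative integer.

First date → JDN 2432582; second date → JDN 2420491.
The interval is |2432582 − 2420491| = 12091 days.

12091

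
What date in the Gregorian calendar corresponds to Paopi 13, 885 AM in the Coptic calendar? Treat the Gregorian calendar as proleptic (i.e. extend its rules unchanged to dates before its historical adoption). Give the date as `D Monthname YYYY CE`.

Both dates share Julian Day Number 2147953; in the Gregorian calendar that is 17 October 1168 CE.

17 October 1168 CE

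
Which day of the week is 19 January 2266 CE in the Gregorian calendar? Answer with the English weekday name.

JDN 2548718 mod 7 = 4, and JDN 0 was a Monday, so this is a Friday.

Friday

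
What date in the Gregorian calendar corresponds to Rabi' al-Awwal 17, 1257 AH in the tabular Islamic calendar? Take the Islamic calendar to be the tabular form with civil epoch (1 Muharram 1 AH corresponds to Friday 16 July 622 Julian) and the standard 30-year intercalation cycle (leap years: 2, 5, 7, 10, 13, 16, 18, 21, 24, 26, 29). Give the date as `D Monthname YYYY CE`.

9 May 1841 CE

Julian Day Number of the source date = 2393600.
Converting JDN 2393600 to the Gregorian calendar gives 9 May 1841 CE.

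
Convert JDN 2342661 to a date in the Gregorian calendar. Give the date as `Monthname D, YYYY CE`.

Counting from JDN 2299161 = 15 Oct 1582 gives an offset of 43500 days.

November 20, 1701 CE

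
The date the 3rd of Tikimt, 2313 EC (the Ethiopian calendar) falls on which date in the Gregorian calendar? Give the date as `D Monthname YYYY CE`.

Julian Day Number of the source date = 2568711.
Converting JDN 2568711 to the Gregorian calendar gives 16 October 2320 CE.

16 October 2320 CE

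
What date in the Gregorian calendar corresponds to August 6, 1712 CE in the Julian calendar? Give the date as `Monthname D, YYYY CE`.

The Julian–Gregorian offset here is 11 days (Julian trailing).
6 August 1712 Julian + 11 days → 17 August 1712 Gregorian.

August 17, 1712 CE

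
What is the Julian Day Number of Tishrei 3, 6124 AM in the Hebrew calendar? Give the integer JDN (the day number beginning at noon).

Equivalently 11 September 2363 (Gregorian).
JDN 2451545 is 1 January 2000 CE (Gregorian); the target day is +132836 days from there, so JDN = 2584381.

2584381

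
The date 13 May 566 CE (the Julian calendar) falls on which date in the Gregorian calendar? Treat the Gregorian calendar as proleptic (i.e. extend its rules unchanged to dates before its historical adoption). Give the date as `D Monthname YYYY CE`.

The Julian–Gregorian offset here is 2 days (Julian trailing).
13 May 566 Julian + 2 days → 15 May 566 Gregorian.

15 May 566 CE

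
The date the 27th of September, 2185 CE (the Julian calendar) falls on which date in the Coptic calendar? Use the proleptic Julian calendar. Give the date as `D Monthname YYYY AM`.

Julian Day Number of the source date = 2519399.
Converting JDN 2519399 to the Coptic calendar gives 30 Thout 1902 AM.

30 Thout 1902 AM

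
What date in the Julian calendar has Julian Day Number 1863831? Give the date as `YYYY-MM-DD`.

JDN 1863831 is 23 November 390 in the proleptic Gregorian calendar.
In the Julian calendar that day is 0390-11-22.

0390-11-22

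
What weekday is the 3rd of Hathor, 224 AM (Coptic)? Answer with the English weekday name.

Wednesday

Equivalently 2 November 507 Gregorian, JDN 1906543.
Since JDN mod 7 = 2 (0 = Monday), the day is Wednesday.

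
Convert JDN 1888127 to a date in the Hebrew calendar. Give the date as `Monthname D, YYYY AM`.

Sivan 21, 4217 AM

JDN 1888127 is 31 May 457 in the proleptic Gregorian calendar.
In the Hebrew calendar that day is Sivan 21, 4217 AM.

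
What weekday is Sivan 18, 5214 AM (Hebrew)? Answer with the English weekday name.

Equivalently 23 June 1454 Gregorian, JDN 2252296.
2252296 ≡ 4 (mod 7); counting from Monday = 0 gives Friday.

Friday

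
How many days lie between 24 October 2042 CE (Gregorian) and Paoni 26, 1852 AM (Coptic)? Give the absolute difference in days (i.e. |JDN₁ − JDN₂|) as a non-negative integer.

JDN of the first date = 2467182.
JDN of the second date = 2501403.
|2501403 − 2467182| = 34221.

34221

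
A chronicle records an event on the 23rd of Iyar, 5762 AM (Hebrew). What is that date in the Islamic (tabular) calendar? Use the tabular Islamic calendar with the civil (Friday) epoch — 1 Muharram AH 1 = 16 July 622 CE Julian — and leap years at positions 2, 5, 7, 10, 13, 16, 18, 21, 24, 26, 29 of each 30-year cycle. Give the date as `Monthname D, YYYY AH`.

Safar 22, 1423 AH

Julian Day Number of the source date = 2452400.
Converting JDN 2452400 to the tabular Islamic calendar gives 22 Safar 1423 AH.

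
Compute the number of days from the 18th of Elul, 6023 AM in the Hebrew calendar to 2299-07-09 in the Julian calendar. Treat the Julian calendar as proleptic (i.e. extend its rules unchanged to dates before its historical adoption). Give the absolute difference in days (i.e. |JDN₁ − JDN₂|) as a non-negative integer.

First date → JDN 2547869; second date → JDN 2560957.
The interval is |2547869 − 2560957| = 13088 days.

13088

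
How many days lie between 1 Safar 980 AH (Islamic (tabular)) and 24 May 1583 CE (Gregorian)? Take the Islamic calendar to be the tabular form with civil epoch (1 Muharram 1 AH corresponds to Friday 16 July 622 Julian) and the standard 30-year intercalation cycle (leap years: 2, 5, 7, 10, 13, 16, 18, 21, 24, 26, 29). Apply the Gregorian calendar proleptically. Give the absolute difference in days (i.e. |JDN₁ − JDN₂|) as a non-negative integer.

3987

JDN of the first date = 2295395.
JDN of the second date = 2299382.
|2299382 − 2295395| = 3987.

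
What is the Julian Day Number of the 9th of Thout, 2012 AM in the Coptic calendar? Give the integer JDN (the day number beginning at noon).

2559556

In the Gregorian calendar the same day is 22 September 2295.
JDN 2299161 is 15 October 1582 CE (Gregorian); the target day is +260395 days from there, so JDN = 2559556.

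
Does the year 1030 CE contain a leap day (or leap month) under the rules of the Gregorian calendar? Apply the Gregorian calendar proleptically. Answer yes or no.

no

1030 is not divisible by 4, so it is a common year.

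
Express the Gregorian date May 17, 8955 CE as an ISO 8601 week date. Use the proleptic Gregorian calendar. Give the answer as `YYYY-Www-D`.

The weekday is Saturday (ISO weekday 6).
That Saturday belongs to ISO week 20 of ISO year 8955.

8955-W20-6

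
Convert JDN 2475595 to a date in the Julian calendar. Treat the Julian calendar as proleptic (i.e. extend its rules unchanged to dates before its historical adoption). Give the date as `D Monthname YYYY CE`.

The Gregorian equivalent of JDN 2475595 is 5 November 2065.
In the Julian calendar that day is 23 October 2065 CE.

23 October 2065 CE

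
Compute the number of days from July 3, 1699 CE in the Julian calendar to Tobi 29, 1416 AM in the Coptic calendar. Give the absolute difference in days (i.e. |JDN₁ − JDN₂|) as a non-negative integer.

206

First date → JDN 2341801; second date → JDN 2342007.
The interval is |2341801 − 2342007| = 206 days.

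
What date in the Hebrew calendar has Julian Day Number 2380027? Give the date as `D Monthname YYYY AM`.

28 Adar 5564 AM

JDN 2380027 is 11 March 1804 in the Gregorian calendar.
In the Hebrew calendar that day is 28 Adar 5564 AM.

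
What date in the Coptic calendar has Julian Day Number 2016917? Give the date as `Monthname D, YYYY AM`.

The proleptic Gregorian equivalent of JDN 2016917 is 11 January 810.
In the Coptic calendar that day is Tobi 12, 526 AM.

Tobi 12, 526 AM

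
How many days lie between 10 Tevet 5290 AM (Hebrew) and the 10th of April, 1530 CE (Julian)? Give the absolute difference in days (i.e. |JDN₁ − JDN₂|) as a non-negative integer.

JDN of the first date = 2279869.
JDN of the second date = 2279990.
|2279990 − 2279869| = 121.

121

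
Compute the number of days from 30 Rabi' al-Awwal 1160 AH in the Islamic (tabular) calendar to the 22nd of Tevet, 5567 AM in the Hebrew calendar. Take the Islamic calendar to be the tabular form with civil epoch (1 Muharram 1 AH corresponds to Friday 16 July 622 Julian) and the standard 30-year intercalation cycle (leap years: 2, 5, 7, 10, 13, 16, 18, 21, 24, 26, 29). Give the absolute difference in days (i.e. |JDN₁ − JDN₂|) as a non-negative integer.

JDN of the first date = 2359239.
JDN of the second date = 2381054.
|2381054 − 2359239| = 21815.

21815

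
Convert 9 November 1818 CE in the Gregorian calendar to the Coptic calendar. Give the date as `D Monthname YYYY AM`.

Both dates share Julian Day Number 2385383; in the Coptic calendar that is 1 Hathor 1535 AM.

1 Hathor 1535 AM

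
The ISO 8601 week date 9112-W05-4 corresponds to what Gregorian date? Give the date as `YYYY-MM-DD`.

9112-02-01

ISO week 1 of 9112 is the week containing the first Thursday of 9112.
Week 5, day 4 (Thursday) lands on 9112-02-01.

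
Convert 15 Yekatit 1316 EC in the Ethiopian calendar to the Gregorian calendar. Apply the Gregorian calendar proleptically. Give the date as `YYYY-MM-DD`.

Both dates share Julian Day Number 2204689; in the Gregorian calendar that is 18 February 1324 CE.

1324-02-18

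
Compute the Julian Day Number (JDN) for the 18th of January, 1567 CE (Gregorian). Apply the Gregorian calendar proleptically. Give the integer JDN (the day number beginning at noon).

2293412

JDN 2400001 is 17 November 1858 CE (Gregorian), MJD 0; the target day is −106589 days from there, so JDN = 2293412.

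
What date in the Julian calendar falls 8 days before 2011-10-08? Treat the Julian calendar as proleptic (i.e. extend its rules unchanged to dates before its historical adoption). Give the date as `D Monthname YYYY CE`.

30 September 2011 CE

Counting 8 days back from JDN 2455856 reaches JDN 2455848, which is 30 September 2011 CE.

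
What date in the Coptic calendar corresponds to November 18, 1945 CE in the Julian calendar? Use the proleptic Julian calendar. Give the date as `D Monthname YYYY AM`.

22 Hathor 1662 AM

Julian Day Number of the source date = 2431791.
Converting JDN 2431791 to the Coptic calendar gives 22 Hathor 1662 AM.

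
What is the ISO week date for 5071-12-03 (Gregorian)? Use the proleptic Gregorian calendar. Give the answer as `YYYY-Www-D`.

The weekday is Sunday (ISO weekday 7).
That Sunday belongs to ISO week 48 of ISO year 5071.

5071-W48-7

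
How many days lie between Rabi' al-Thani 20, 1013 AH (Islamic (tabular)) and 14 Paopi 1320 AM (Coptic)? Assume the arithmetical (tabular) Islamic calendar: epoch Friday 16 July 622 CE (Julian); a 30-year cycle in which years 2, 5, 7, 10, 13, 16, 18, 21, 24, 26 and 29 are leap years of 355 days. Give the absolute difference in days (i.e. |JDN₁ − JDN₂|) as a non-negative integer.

329

First date → JDN 2307167; second date → JDN 2306838.
The interval is |2307167 − 2306838| = 329 days.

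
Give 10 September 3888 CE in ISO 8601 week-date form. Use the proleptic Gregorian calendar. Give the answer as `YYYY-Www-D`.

The weekday is Monday (ISO weekday 1).
That Monday belongs to ISO week 37 of ISO year 3888.

3888-W37-1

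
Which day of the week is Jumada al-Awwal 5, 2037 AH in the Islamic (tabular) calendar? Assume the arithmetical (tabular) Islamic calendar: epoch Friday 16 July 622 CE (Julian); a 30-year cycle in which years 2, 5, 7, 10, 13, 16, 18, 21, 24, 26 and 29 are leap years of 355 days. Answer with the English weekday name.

This is JDN 2670053 (3 April 2598 Gregorian).
Since JDN mod 7 = 1 (0 = Monday), the day is Tuesday.

Tuesday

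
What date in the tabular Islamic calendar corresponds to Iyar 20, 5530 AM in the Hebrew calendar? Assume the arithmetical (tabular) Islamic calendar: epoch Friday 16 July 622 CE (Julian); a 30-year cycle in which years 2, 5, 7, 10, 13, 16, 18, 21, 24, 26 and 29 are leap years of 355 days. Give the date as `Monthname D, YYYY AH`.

Muharram 19, 1184 AH

Julian Day Number of the source date = 2367674.
Converting JDN 2367674 to the tabular Islamic calendar gives 19 Muharram 1184 AH.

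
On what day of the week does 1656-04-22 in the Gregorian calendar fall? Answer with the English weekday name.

Saturday

JDN 2326014 mod 7 = 5, and JDN 0 was a Monday, so this is a Saturday.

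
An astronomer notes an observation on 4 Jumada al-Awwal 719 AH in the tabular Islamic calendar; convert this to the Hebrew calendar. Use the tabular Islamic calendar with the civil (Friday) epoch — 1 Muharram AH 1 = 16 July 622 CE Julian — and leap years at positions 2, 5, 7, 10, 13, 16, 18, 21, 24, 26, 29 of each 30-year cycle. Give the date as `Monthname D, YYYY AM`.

Both dates share Julian Day Number 2202996; in the Hebrew calendar that is 5 Tammuz 5079 AM.

Tammuz 5, 5079 AM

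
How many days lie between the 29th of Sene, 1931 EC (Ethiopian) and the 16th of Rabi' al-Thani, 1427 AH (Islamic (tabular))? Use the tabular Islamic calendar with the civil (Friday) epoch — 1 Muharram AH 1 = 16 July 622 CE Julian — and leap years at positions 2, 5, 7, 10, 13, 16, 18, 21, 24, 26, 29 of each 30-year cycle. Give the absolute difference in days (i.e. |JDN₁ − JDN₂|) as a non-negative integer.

JDN of the first date = 2429451.
JDN of the second date = 2453871.
|2453871 − 2429451| = 24420.

24420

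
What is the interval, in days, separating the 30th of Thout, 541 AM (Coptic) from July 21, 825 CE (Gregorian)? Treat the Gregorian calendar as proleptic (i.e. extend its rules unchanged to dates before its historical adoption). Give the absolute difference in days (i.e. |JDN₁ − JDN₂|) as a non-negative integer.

293

First date → JDN 2022294; second date → JDN 2022587.
The interval is |2022294 − 2022587| = 293 days.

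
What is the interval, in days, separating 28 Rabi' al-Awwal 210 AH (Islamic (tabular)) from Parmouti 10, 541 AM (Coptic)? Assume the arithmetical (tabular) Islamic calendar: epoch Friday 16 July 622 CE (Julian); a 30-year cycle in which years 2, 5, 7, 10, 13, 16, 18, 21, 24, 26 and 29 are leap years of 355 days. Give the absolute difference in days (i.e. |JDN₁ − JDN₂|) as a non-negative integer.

105

JDN of the first date = 2022589.
JDN of the second date = 2022484.
|2022484 − 2022589| = 105.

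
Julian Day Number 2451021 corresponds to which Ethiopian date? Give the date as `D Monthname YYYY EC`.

The Gregorian equivalent of JDN 2451021 is 26 July 1998.
In the Ethiopian calendar that day is 19 Hamle 1990 EC.

19 Hamle 1990 EC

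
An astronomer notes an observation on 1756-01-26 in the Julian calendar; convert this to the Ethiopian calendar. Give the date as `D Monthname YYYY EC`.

30 Tir 1748 EC

Julian Day Number of the source date = 2362462.
Converting JDN 2362462 to the Ethiopian calendar gives 30 Tir 1748 EC.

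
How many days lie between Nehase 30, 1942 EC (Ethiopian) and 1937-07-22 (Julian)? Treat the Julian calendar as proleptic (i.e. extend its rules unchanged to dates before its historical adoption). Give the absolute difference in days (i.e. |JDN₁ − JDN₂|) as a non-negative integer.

4780

JDN of the first date = 2433530.
JDN of the second date = 2428750.
|2428750 − 2433530| = 4780.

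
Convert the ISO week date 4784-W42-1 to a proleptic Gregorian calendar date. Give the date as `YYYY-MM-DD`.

4784-10-15

ISO week 1 of 4784 is the week containing the first Thursday of 4784.
Week 42, day 1 (Monday) lands on 4784-10-15.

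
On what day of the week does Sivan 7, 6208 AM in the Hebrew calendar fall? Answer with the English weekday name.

In the Gregorian calendar this is 9 June 2448 (JDN 2615334).
JDN 2615334 mod 7 = 1, and JDN 0 was a Monday, so this is a Tuesday.

Tuesday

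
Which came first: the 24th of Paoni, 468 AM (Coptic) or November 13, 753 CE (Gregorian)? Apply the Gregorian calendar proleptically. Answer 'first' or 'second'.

first

The two dates have Julian Day Numbers 1995895 and 1996404 respectively.
Since 1995895 < 1996404, the first date comes first.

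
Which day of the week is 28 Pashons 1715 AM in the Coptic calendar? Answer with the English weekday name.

In the Gregorian calendar this is 5 June 1999 (JDN 2451335).
JDN 2451335 mod 7 = 5, and JDN 0 was a Monday, so this is a Saturday.

Saturday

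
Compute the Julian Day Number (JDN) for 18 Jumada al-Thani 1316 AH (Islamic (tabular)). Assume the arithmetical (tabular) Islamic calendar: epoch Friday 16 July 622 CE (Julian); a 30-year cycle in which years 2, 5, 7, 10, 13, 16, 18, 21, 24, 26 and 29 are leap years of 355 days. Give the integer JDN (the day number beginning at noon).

2414597

Equivalently 3 November 1898 (Gregorian).
JDN 2451545 is 1 January 2000 CE (Gregorian); the target day is −36948 days from there, so JDN = 2414597.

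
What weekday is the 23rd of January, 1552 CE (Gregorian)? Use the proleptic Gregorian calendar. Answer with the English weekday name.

Wednesday

JDN 2287938 mod 7 = 2, and JDN 0 was a Monday, so this is a Wednesday.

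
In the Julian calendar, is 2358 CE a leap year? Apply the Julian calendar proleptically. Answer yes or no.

2358 mod 4 = 2, so it is a common year in the Julian calendar.

no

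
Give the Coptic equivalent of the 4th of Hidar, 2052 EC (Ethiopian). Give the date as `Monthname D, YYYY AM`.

Hathor 4, 1776 AM

The source date corresponds to 14 November 2059 in the Gregorian calendar (JDN 2473412).
That day falls on 4 Hathor 1776 AM in the Coptic calendar.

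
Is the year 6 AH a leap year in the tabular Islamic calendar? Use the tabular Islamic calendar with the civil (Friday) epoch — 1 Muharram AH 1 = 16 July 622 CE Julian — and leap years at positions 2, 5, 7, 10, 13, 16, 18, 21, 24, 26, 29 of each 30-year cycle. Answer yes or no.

no

Year 6 AH is year 6 of its 30-year cycle; leap positions are 2, 5, 7, 10, 13, 16, 18, 21, 24, 26, 29, so it is a common year (354 days).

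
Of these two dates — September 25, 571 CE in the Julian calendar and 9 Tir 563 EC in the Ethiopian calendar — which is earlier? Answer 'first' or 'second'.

First date → JDN 1929883; second date → JDN 1929619.
JDN 1929619 < JDN 1929883, so the second date is earlier.

second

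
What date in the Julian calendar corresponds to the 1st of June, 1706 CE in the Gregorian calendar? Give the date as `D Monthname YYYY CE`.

At this point the Julian calendar is 11 days behind the Gregorian.
1 June 1706 Gregorian − 11 days → 21 May 1706 Julian.

21 May 1706 CE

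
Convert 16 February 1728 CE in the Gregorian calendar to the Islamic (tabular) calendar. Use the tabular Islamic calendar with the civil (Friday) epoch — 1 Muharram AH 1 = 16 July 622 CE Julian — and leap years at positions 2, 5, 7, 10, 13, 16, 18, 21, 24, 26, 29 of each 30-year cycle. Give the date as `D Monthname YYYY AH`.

Both dates share Julian Day Number 2352245; in the tabular Islamic calendar that is 5 Rajab 1140 AH.

5 Rajab 1140 AH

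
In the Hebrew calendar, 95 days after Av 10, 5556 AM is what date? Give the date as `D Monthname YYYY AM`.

16 Cheshvan 5557 AM

JDN of Av 10, 5556 AM = 2377262.
2377262 + 95 = 2377357.
JDN 2377357 in the Hebrew calendar is 16 Cheshvan 5557 AM.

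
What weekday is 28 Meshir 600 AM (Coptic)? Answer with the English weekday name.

Sunday

Equivalently 27 February 884 Gregorian, JDN 2043992.
JDN 2043992 mod 7 = 6, and JDN 0 was a Monday, so this is a Sunday.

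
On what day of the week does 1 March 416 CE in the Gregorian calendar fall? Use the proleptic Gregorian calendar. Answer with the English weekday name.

JDN 1873061 mod 7 = 1, and JDN 0 was a Monday, so this is a Tuesday.

Tuesday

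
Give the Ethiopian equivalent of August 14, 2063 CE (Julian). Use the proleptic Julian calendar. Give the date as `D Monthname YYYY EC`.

21 Nehase 2055 EC

The source date corresponds to 27 August 2063 in the Gregorian calendar (JDN 2474794).
That day falls on 21 Nehase 2055 EC in the Ethiopian calendar.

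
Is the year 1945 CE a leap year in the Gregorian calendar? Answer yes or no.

1945 is not divisible by 4, so it is a common year.

no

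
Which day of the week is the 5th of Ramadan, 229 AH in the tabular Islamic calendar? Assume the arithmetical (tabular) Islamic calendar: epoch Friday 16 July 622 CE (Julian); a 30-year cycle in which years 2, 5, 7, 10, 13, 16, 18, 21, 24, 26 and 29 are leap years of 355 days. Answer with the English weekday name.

Tuesday

In the proleptic Gregorian calendar this is 31 May 844 (JDN 2029476).
2029476 ≡ 1 (mod 7); counting from Monday = 0 gives Tuesday.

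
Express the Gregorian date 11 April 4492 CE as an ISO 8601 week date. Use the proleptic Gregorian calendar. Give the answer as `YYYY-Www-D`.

4492-W15-5

The weekday is Friday (ISO weekday 5).
That Friday belongs to ISO week 15 of ISO year 4492.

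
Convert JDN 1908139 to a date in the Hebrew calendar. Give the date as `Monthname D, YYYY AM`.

JDN 1908139 is 16 March 512 in the proleptic Gregorian calendar.
In the Hebrew calendar that day is Nisan 11, 4272 AM.

Nisan 11, 4272 AM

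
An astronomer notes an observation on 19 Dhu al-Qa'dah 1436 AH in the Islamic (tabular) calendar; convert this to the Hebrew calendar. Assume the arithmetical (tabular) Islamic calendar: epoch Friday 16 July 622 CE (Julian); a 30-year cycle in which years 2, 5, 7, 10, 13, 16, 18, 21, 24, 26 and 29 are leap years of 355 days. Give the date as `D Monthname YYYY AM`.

19 Elul 5775 AM

Both dates share Julian Day Number 2457269; in the Hebrew calendar that is 19 Elul 5775 AM.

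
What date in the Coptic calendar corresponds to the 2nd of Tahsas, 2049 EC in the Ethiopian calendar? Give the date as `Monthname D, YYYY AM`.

Julian Day Number of the source date = 2472344.
Converting JDN 2472344 to the Coptic calendar gives 2 Koiak 1773 AM.

Koiak 2, 1773 AM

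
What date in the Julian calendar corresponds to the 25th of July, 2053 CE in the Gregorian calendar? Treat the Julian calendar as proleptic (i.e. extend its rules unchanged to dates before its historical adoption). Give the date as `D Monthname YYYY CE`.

At this point the Julian calendar is 13 days behind the Gregorian.
25 July 2053 Gregorian − 13 days → 12 July 2053 Julian.

12 July 2053 CE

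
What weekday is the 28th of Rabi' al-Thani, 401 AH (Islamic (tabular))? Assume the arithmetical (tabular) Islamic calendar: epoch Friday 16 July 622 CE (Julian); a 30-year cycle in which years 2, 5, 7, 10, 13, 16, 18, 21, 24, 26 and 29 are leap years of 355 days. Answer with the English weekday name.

This is JDN 2090303 (15 December 1010 Gregorian).
Since JDN mod 7 = 5 (0 = Monday), the day is Saturday.

Saturday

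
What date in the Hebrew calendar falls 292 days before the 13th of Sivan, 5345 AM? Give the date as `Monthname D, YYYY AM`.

Counting 292 days back from JDN 2300130 reaches JDN 2299838, which is Elul 15, 5344 AM.

Elul 15, 5344 AM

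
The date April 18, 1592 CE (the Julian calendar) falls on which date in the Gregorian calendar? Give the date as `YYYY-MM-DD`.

1592-04-28

The Julian–Gregorian offset here is 10 days (Julian trailing).
18 April 1592 Julian + 10 days → 28 April 1592 Gregorian.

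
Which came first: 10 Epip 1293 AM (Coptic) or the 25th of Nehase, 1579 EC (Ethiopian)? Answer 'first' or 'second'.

first

The two dates have Julian Day Numbers 2297242 and 2300939 respectively.
Since 2297242 < 2300939, the first date comes first.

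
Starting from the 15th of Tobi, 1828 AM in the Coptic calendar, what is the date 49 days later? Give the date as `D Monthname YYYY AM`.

Counting 49 days forward from JDN 2492476 reaches JDN 2492525, which is 4 Paremhat 1828 AM.

4 Paremhat 1828 AM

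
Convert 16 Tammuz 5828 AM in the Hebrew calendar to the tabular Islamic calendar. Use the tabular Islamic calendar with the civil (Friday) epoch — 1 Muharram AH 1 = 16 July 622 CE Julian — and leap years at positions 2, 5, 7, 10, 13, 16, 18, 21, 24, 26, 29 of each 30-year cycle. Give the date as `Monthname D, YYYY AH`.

Both dates share Julian Day Number 2476579; in the tabular Islamic calendar that is 16 Jumada al-Awwal 1491 AH.

Jumada al-Awwal 16, 1491 AH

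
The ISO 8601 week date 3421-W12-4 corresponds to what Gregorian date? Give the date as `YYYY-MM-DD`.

3421-03-22

ISO week 1 of 3421 is the week containing the first Thursday of 3421.
Week 12, day 4 (Thursday) lands on 3421-03-22.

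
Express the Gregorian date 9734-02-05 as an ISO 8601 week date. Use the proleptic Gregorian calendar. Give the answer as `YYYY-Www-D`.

The weekday is Friday (ISO weekday 5).
That Friday belongs to ISO week 5 of ISO year 9734.

9734-W05-5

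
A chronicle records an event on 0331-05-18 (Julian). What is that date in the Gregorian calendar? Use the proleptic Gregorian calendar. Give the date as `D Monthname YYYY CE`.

19 May 331 CE

At this point the Julian calendar is 1 day behind the Gregorian.
18 May 331 Julian + 1 day → 19 May 331 Gregorian.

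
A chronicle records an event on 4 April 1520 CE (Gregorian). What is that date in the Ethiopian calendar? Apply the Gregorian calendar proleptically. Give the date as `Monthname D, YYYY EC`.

Megabit 29, 1512 EC

Both dates share Julian Day Number 2276322; in the Ethiopian calendar that is 29 Megabit 1512 EC.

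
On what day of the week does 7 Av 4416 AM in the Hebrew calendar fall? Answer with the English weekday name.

Tuesday

In the proleptic Gregorian calendar this is 5 August 656 (JDN 1960876).
Since JDN mod 7 = 1 (0 = Monday), the day is Tuesday.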